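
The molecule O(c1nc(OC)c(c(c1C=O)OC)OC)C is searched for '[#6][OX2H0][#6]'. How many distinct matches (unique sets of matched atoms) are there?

[#6][OX2H0][#6] is the SMARTS for an ether: an aliphatic oxygen bridging two carbons with no H on the oxygen.
The molecule carries 4 separate instances of a methoxy ether (-OCH3) meeting every constraint; each maps to a distinct set of atoms, giving 4 matches.

4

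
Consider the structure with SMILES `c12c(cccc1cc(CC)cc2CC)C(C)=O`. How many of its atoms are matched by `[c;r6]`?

The query [c;r6] means: aromatic carbon that belongs to a six-membered ring.
Check the 17 heavy atoms by environment: 10× c (aromatic, in 6-ring) → match; 6× C (acyclic) → no; 1× O (acyclic) → no.
That gives 10 matching atoms.

10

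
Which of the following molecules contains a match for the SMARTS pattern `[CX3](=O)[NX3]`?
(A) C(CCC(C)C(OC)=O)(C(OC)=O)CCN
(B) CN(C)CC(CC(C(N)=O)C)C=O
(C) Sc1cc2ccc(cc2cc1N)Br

B

[CX3](=O)[NX3] describes a carbonyl carbon bonded to a trivalent nitrogen (an amide).
(A) has a methyl-ester group (-C(=O)OCH3) but the carbonyl is bonded to O, not to an NX3 nitrogen.
(B) contains a primary amide (-C(=O)NH2), which satisfies every atom and bond constraint.
(C) has a primary amino group (-NH2) but the -NH2 is not attached to a carbonyl carbon.
So the answer is (B).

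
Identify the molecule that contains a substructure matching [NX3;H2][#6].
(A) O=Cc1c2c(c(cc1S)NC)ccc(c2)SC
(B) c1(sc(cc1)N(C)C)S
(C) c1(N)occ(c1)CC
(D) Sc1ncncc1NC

C

[NX3;H2][#6] describes a trivalent nitrogen with two H attached to carbon (a primary amine).
(A) has an N-methylamino group (-NHCH3) but the nitrogen bears two carbons and only one H (H1), not H2.
(B) has a dimethylamino group (-N(CH3)2) but the nitrogen has H0, not H2.
(C) contains a primary amino group (-NH2), which satisfies every atom and bond constraint.
(D) has an N-methylamino group (-NHCH3) but the nitrogen bears two carbons and only one H (H1), not H2.
So the answer is (C).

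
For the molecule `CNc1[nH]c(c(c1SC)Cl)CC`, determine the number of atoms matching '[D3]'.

4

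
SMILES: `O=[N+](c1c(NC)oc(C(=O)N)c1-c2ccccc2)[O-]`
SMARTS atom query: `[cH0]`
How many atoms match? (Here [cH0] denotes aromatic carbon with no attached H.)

Check the 19 heavy atoms by environment: 1× o (aromatic, H0) → no; 5× c (aromatic, H0) → match; 1× N (H1) → no; 1× C (H3) → no; 1× N (charge +1, H0) → no; 1× O (charge -1, H0) → no; 2× O (H0) → no; 5× c (aromatic, H1) → no; 1× C (H0) → no; 1× N (H2) → no.
That gives 5 matching atoms.

5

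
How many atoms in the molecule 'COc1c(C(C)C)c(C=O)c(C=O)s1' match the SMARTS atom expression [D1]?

The query [D1] means: atom with exactly one heavy-atom neighbour (degree 1).
Check the 14 heavy atoms by environment: 1× s (aromatic, D2) → no; 4× c (aromatic, D3) → no; 2× C (D2) → no; 2× O (D1) → match; 1× C (D3) → no; 3× C (D1) → match; 1× O (D2) → no.
Summing the matching environments: 2 + 3 = 5 matching atoms.

5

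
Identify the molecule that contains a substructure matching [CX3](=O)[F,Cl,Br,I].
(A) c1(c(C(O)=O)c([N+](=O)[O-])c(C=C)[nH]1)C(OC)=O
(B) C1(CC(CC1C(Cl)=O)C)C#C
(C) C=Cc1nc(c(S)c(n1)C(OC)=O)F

B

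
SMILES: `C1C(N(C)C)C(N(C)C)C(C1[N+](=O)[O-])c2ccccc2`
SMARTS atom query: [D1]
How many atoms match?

6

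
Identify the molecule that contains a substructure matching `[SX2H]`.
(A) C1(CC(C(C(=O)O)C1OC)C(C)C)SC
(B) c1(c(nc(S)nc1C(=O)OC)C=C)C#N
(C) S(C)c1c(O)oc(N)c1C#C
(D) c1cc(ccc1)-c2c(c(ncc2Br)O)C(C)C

B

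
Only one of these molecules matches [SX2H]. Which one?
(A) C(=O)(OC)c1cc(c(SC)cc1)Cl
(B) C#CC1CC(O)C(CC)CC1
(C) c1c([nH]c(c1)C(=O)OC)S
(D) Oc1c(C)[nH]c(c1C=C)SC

C

[SX2H] describes an aliphatic sulfur with two connections, one being H (a thiol).
(A) has a methylthio ether (-SCH3) but the sulfur has H0 (bonded to two carbons), not H1.
(B) has a hydroxyl group (-OH) but it is an -OH, not an -SH.
(C) contains a thiol (-SH), which satisfies every atom and bond constraint.
(D) has a hydroxyl group (-OH) but it is an -OH, not an -SH.
So the answer is (C).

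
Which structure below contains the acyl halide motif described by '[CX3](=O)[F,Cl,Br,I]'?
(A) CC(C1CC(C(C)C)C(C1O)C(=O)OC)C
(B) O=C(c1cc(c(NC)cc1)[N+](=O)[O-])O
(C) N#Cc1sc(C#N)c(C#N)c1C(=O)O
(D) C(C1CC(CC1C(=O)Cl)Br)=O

[CX3](=O)[F,Cl,Br,I] describes a carbonyl carbon bonded to a halogen (an acyl halide).
(A) has a methyl-ester group (-C(=O)OCH3) but the carbonyl is bonded to -O-C, not to a halogen.
(B) has a carboxylic acid group (-C(=O)OH) but the carbonyl is bonded to -OH, not to a halogen.
(C) has a carboxylic acid group (-C(=O)OH) but the carbonyl is bonded to -OH, not to a halogen.
(D) contains an acyl chloride (-C(=O)Cl), which satisfies every atom and bond constraint.
So the answer is (D).

D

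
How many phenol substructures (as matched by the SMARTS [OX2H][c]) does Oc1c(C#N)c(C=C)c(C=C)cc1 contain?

1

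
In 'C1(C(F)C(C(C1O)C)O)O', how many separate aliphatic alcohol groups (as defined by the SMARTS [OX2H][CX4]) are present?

3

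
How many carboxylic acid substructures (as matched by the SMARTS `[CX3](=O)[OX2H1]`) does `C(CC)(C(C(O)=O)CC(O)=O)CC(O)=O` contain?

3

[CX3](=O)[OX2H1] is the SMARTS for a carboxylic acid: an sp2 carbon double-bonded to O and single-bonded to an -OH oxygen.
The molecule carries 3 separate instances of a carboxylic acid group (-C(=O)OH) meeting every constraint; each maps to a distinct set of atoms, giving 3 matches.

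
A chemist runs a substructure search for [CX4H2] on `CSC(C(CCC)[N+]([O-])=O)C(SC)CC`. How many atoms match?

3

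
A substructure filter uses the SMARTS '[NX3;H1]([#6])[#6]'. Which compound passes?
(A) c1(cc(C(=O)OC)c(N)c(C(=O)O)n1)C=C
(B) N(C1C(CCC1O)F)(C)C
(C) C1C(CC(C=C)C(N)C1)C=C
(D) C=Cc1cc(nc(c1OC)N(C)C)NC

D

[NX3;H1]([#6])[#6] describes a trivalent nitrogen with one H, bonded to two carbons (a secondary amine).
(A) has a primary amino group (-NH2) but the nitrogen has H2 and only one carbon neighbour.
(B) has a dimethylamino group (-N(CH3)2) but the nitrogen has H0, not H1.
(C) has a primary amino group (-NH2) but the nitrogen has H2 and only one carbon neighbour.
(D) contains an N-methylamino group (-NHCH3), which satisfies every atom and bond constraint.
So the answer is (D).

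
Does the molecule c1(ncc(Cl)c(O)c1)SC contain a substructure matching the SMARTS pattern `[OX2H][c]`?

Yes

The pattern [OX2H][c] describes a hydroxyl oxygen attached to an aromatic carbon — a phenol.
The molecule carries a hydroxyl group (-OH), whose atoms satisfy every constraint of the query, so the pattern matches.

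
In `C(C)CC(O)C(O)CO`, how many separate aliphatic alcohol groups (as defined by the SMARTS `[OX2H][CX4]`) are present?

3

[OX2H][CX4] is the SMARTS for an aliphatic alcohol: a hydroxyl oxygen bound to an sp3 (X4) carbon.
The molecule carries 3 separate instances of a hydroxyl group (-OH) meeting every constraint; each maps to a distinct set of atoms, giving 3 matches.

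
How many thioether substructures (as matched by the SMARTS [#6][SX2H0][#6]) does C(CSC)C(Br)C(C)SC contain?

[#6][SX2H0][#6] is the SMARTS for a thioether: an aliphatic sulfur bridging two carbons with no H on the sulfur.
The molecule carries 2 separate instances of a methylthio ether (-SCH3) meeting every constraint; each maps to a distinct set of atoms, giving 2 matches.

2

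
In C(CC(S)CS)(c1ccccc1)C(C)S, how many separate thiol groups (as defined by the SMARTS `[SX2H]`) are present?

3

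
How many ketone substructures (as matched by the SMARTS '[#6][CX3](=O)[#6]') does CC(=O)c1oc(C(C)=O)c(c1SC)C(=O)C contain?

3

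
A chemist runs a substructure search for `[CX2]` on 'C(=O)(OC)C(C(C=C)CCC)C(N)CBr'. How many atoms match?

The query [CX2] means: C with X2: aliphatic carbon with exactly 2 total connections.
Check the 15 heavy atoms by environment: 8× C (X4) → no; 1× N (X3) → no; 3× C (X3) → no; 1× O (X1) → no; 1× O (X2) → no; 1× Br (X1) → no.
No environment satisfies the query, so 0 matching atoms.

0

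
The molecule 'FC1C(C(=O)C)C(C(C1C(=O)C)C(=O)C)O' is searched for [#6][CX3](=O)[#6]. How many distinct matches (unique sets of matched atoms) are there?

3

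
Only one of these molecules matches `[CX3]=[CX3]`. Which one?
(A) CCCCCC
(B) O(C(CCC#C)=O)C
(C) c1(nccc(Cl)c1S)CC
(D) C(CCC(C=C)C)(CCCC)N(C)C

D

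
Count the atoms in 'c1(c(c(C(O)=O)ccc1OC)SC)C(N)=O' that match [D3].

The query [D3] means: atom with exactly three heavy-atom neighbours.
Check the 16 heavy atoms by environment: 2× c (aromatic, D2) → no; 4× c (aromatic, D3) → match; 1× S (D2) → no; 2× C (D1) → no; 1× O (D2) → no; 2× C (D3) → match; 3× O (D1) → no; 1× N (D1) → no.
Summing the matching environments: 4 + 2 = 6 matching atoms.

6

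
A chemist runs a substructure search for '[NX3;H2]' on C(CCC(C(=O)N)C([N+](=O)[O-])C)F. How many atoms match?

1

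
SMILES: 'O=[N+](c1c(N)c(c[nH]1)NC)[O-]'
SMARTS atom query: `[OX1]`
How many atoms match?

2

The query [OX1] means: aliphatic oxygen with one total connection — typically a carbonyl =O or an oxide.
Check the 11 heavy atoms by environment: 1× n (aromatic, X3) → no; 4× c (aromatic, X3) → no; 1× N (charge +1, X3) → no; 1× O (charge -1, X1) → match; 1× O (X1) → match; 2× N (X3) → no; 1× C (X4) → no.
Summing the matching environments: 1 + 1 = 2 matching atoms.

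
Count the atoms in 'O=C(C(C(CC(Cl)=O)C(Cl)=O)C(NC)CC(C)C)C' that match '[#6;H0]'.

3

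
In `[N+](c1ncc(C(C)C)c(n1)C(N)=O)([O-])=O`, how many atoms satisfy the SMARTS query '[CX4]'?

3

Check the 15 heavy atoms by environment: 2× n (aromatic, X2) → no; 4× c (aromatic, X3) → no; 1× C (X3) → no; 2× O (X1) → no; 1× N (X3) → no; 1× N (charge +1, X3) → no; 1× O (charge -1, X1) → no; 3× C (X4) → match.
That gives 3 matching atoms.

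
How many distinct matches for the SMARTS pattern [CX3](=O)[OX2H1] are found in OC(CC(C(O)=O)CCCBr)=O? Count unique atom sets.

2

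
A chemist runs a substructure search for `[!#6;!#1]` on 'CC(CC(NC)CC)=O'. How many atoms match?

The query [!#6;!#1] means: not carbon and not hydrogen — any heteroatom.
Check the 9 heavy atoms by environment: 7× C → no; 1× N → match; 1× O → match.
Summing the matching environments: 1 + 1 = 2 matching atoms.

2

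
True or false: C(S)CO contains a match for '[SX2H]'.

The pattern [SX2H] describes an aliphatic sulfur with two connections, one being H — a thiol.
The molecule carries a thiol (-SH), whose atoms satisfy every constraint of the query, so the pattern matches.

True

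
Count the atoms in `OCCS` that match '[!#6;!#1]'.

2

The query [!#6;!#1] means: not carbon and not hydrogen — any heteroatom.
Check the 4 heavy atoms by environment: 2× C → no; 1× O → match; 1× S → match.
Summing the matching environments: 1 + 1 = 2 matching atoms.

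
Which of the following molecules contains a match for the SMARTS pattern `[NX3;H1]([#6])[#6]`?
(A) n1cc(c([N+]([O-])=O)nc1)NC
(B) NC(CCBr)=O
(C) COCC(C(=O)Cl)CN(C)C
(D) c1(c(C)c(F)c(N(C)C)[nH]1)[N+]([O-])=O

A

[NX3;H1]([#6])[#6] describes a trivalent nitrogen with one H, bonded to two carbons (a secondary amine).
(A) contains an N-methylamino group (-NHCH3), which satisfies every atom and bond constraint.
(B) has a primary amide (-C(=O)NH2) but the -C(=O)NH2 nitrogen has H2, not H1.
(C) has a dimethylamino group (-N(CH3)2) but the nitrogen has H0, not H1.
(D) has a dimethylamino group (-N(CH3)2) but the nitrogen has H0, not H1.
So the answer is (A).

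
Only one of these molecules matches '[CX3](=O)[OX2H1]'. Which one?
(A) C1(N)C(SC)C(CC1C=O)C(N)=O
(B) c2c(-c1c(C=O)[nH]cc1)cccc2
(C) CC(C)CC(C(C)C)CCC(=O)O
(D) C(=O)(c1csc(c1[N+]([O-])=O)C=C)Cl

[CX3](=O)[OX2H1] describes an sp2 carbon double-bonded to O and single-bonded to an -OH oxygen (a carboxylic acid).
(A) has a primary amide (-C(=O)NH2) but the carbonyl is bonded to N, not to an -OH oxygen.
(B) has an aldehyde (-CHO) but there is no singly-bonded oxygen on the carbonyl carbon.
(C) contains a carboxylic acid group (-C(=O)OH), which satisfies every atom and bond constraint.
(D) has an acyl chloride (-C(=O)Cl) but the carbonyl is bonded to Cl, not to an -OH oxygen.
So the answer is (C).

C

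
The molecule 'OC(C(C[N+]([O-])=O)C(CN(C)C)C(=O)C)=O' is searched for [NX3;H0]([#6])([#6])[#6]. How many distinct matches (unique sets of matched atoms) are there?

[NX3;H0]([#6])([#6])[#6] is the SMARTS for a tertiary amine: a trivalent nitrogen with no H, bonded to three carbons.
Exactly one fragment in the molecule meets all constraints, giving 1 match.

1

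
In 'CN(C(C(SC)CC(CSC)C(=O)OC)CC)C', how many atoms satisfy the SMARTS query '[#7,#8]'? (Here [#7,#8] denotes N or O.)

The query [#7,#8] means: nitrogen or oxygen (comma = OR).
Check the 18 heavy atoms by environment: 13× C → no; 2× O → match; 2× S → no; 1× N → match.
Summing the matching environments: 2 + 1 = 3 matching atoms.

3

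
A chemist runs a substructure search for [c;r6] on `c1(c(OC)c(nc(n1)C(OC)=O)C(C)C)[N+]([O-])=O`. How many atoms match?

4

The query [c;r6] means: aromatic carbon that belongs to a six-membered ring.
Check the 18 heavy atoms by environment: 2× n (aromatic, in 6-ring) → no; 4× c (aromatic, in 6-ring) → match; 6× C (acyclic) → no; 4× O (acyclic) → no; 1× N (charge +1, acyclic) → no; 1× O (charge -1, acyclic) → no.
That gives 4 matching atoms.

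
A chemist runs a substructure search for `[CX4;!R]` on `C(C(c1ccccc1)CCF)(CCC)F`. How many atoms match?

The query [CX4;!R] means: aliphatic carbon with four total connections, not in a ring.
Check the 15 heavy atoms by environment: 7× C (X4, acyclic) → match; 2× F (X1, acyclic) → no; 6× c (aromatic, X3, in 6-ring) → no.
That gives 7 matching atoms.

7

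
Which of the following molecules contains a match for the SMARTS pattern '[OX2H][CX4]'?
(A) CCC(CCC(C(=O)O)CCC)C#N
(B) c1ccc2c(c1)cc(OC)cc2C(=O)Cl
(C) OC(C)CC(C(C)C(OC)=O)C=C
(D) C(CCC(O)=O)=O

C

[OX2H][CX4] describes a hydroxyl oxygen bound to an sp3 (X4) carbon (an aliphatic alcohol).
(A) has a carboxylic acid group (-C(=O)OH) but the -OH is on a CX3 carbonyl carbon, not a CX4 carbon.
(B) has a methoxy ether (-OCH3) but the oxygen has H0 (ether), not H1.
(C) contains a hydroxyl group (-OH), which satisfies every atom and bond constraint.
(D) has a carboxylic acid group (-C(=O)OH) but the -OH is on a CX3 carbonyl carbon, not a CX4 carbon.
So the answer is (C).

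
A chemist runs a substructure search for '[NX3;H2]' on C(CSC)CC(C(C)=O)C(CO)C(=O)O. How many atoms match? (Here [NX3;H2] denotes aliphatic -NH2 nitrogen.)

0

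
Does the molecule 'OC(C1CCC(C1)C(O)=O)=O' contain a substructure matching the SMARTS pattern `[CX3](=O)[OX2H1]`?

Yes

The pattern [CX3](=O)[OX2H1] describes an sp2 carbon double-bonded to O and single-bonded to an -OH oxygen — a carboxylic acid.
The molecule carries a carboxylic acid group (-C(=O)OH), whose atoms satisfy every constraint of the query, so the pattern matches.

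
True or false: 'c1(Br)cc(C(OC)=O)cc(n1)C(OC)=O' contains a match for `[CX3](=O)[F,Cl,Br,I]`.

The pattern [CX3](=O)[F,Cl,Br,I] describes a carbonyl carbon bonded to a halogen — an acyl halide.
The closest candidate here is a methyl-ester group (-C(=O)OCH3), but the carbonyl is bonded to -O-C, not to a halogen. No other fragment satisfies the full query, so there is no match.

False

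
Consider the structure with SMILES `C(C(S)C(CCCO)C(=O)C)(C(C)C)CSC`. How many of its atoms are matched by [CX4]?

Check the 17 heavy atoms by environment: 12× C (X4) → match; 1× C (X3) → no; 1× O (X1) → no; 2× S (X2) → no; 1× O (X2) → no.
That gives 12 matching atoms.

12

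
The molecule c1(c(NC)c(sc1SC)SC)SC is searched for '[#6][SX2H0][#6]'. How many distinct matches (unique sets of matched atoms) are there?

3

[#6][SX2H0][#6] is the SMARTS for a thioether: an aliphatic sulfur bridging two carbons with no H on the sulfur.
The molecule carries 3 separate instances of a methylthio ether (-SCH3) meeting every constraint; each maps to a distinct set of atoms, giving 3 matches.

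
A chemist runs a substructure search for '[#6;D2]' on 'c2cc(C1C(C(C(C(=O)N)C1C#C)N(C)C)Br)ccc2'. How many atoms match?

The query [#6;D2] means: any carbon bonded to exactly two heavy atoms.
Check the 20 heavy atoms by environment: 6× C (D3) → no; 1× C (D2) → match; 3× C (D1) → no; 1× Br (D1) → no; 1× N (D3) → no; 1× O (D1) → no; 1× N (D1) → no; 1× c (aromatic, D3) → no; 5× c (aromatic, D2) → match.
Summing the matching environments: 1 + 5 = 6 matching atoms.

6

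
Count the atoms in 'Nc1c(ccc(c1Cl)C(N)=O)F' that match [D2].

2

The query [D2] means: atom with exactly two heavy-atom neighbours.
Check the 12 heavy atoms by environment: 4× c (aromatic, D3) → no; 2× c (aromatic, D2) → match; 1× F (D1) → no; 1× Cl (D1) → no; 2× N (D1) → no; 1× C (D3) → no; 1× O (D1) → no.
That gives 2 matching atoms.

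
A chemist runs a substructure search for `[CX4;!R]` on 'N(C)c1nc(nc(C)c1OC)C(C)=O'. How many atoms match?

Check the 14 heavy atoms by environment: 2× n (aromatic, X2, in 6-ring) → no; 4× c (aromatic, X3, in 6-ring) → no; 4× C (X4, acyclic) → match; 1× N (X3, acyclic) → no; 1× O (X2, acyclic) → no; 1× C (X3, acyclic) → no; 1× O (X1, acyclic) → no.
That gives 4 matching atoms.

4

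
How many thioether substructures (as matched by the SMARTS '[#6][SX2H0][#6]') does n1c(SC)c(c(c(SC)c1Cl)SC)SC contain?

4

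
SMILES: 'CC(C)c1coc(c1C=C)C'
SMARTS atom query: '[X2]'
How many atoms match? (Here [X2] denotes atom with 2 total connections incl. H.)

Check the 11 heavy atoms by environment: 1× o (aromatic, X2) → match; 4× c (aromatic, X3) → no; 4× C (X4) → no; 2× C (X3) → no.
That gives 1 matching atom.

1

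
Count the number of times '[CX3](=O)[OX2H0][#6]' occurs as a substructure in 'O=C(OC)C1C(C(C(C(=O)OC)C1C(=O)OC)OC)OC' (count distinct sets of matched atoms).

[CX3](=O)[OX2H0][#6] is the SMARTS for an ester: a carbonyl carbon bonded to an oxygen that is itself bonded to carbon (no H on that O).
The molecule carries 3 separate instances of a methyl-ester group (-C(=O)OCH3) meeting every constraint; each maps to a distinct set of atoms, giving 3 matches.

3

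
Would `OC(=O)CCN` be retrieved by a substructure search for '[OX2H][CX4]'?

The pattern [OX2H][CX4] describes a hydroxyl oxygen bound to an sp3 (X4) carbon — an aliphatic alcohol.
The closest candidate here is a carboxylic acid group (-C(=O)OH), but the -OH is on a CX3 carbonyl carbon, not a CX4 carbon. No other fragment satisfies the full query, so there is no match.

No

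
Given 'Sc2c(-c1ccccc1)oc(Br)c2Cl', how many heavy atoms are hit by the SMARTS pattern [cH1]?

The query [cH1] means: aromatic carbon bearing exactly one hydrogen.
Check the 14 heavy atoms by environment: 1× o (aromatic, H0) → no; 5× c (aromatic, H0) → no; 1× Cl (H0) → no; 1× S (H1) → no; 1× Br (H0) → no; 5× c (aromatic, H1) → match.
That gives 5 matching atoms.

5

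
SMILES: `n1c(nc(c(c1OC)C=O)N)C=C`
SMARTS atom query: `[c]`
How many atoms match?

4

The query [c] means: lowercase c matches aromatic carbon only.
Check the 13 heavy atoms by environment: 2× n (aromatic) → no; 4× c (aromatic) → match; 4× C → no; 2× O → no; 1× N → no.
That gives 4 matching atoms.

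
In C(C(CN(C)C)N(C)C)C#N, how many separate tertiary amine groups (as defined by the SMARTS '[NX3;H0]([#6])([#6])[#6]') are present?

2

[NX3;H0]([#6])([#6])[#6] is the SMARTS for a tertiary amine: a trivalent nitrogen with no H, bonded to three carbons.
The molecule carries 2 separate instances of a dimethylamino group (-N(CH3)2) meeting every constraint; each maps to a distinct set of atoms, giving 2 matches.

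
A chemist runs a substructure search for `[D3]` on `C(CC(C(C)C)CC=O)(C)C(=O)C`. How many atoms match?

4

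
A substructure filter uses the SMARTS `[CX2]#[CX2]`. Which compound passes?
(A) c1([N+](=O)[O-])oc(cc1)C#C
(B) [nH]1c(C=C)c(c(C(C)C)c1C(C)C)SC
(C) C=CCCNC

[CX2]#[CX2] describes a carbon-carbon triple bond (an alkyne).
(A) contains an ethynyl group (-C#CH), which satisfies every atom and bond constraint.
(B) has a vinyl group (-CH=CH2) but the C=C is a double bond; both carbons are CX3, not CX2.
(C) has a vinyl group (-CH=CH2) but the C=C is a double bond; both carbons are CX3, not CX2.
So the answer is (A).

A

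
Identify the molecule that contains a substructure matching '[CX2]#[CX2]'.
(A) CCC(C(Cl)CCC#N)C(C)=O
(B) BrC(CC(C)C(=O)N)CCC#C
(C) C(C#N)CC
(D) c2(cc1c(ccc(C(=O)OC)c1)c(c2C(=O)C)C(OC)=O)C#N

B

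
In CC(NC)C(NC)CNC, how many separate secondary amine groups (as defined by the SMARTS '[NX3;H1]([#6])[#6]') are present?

3

[NX3;H1]([#6])[#6] is the SMARTS for a secondary amine: a trivalent nitrogen with one H, bonded to two carbons.
The molecule carries 3 separate instances of an N-methylamino group (-NHCH3) meeting every constraint; each maps to a distinct set of atoms, giving 3 matches.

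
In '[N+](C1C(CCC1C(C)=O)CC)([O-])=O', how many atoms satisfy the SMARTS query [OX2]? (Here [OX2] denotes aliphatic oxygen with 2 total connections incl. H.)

The query [OX2] means: aliphatic oxygen with two total connections — ether, hydroxyl, or ester single-bond O.
Check the 13 heavy atoms by environment: 8× C (X4) → no; 1× C (X3) → no; 2× O (X1) → no; 1× N (charge +1, X3) → no; 1× O (charge -1, X1) → no.
No environment satisfies the query, so 0 matching atoms.

0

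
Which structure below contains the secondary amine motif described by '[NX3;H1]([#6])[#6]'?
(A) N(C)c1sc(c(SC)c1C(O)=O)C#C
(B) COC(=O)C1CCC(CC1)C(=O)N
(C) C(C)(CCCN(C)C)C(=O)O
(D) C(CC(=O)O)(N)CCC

A

[NX3;H1]([#6])[#6] describes a trivalent nitrogen with one H, bonded to two carbons (a secondary amine).
(A) contains an N-methylamino group (-NHCH3), which satisfies every atom and bond constraint.
(B) has a primary amide (-C(=O)NH2) but the -C(=O)NH2 nitrogen has H2, not H1.
(C) has a dimethylamino group (-N(CH3)2) but the nitrogen has H0, not H1.
(D) has a primary amino group (-NH2) but the nitrogen has H2 and only one carbon neighbour.
So the answer is (A).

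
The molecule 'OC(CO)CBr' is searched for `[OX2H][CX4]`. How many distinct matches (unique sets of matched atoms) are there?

[OX2H][CX4] is the SMARTS for an aliphatic alcohol: a hydroxyl oxygen bound to an sp3 (X4) carbon.
The molecule carries 2 separate instances of a hydroxyl group (-OH) meeting every constraint; each maps to a distinct set of atoms, giving 2 matches.

2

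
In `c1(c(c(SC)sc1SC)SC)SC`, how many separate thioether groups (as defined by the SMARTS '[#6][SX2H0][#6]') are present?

4

[#6][SX2H0][#6] is the SMARTS for a thioether: an aliphatic sulfur bridging two carbons with no H on the sulfur.
The molecule carries 4 separate instances of a methylthio ether (-SCH3) meeting every constraint; each maps to a distinct set of atoms, giving 4 matches.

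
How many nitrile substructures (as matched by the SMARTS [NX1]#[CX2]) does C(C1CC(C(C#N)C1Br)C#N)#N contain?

3

[NX1]#[CX2] is the SMARTS for a nitrile: a nitrogen triple-bonded to a two-connected carbon.
The molecule carries 3 separate instances of a nitrile (-C#N) meeting every constraint; each maps to a distinct set of atoms, giving 3 matches.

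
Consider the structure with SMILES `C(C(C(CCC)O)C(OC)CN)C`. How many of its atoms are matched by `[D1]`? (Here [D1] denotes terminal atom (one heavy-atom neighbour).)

5

Check the 13 heavy atoms by environment: 4× C (D2) → no; 3× C (D3) → no; 1× N (D1) → match; 3× C (D1) → match; 1× O (D2) → no; 1× O (D1) → match.
Summing the matching environments: 1 + 3 + 1 = 5 matching atoms.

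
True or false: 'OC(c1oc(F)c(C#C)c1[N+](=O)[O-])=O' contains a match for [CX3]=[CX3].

The pattern [CX3]=[CX3] describes a non-aromatic C=C double bond between two sp2 carbons — an alkene.
The closest candidate here is an ethynyl group (-C#CH), but the C-C bond is a triple bond, not a double bond. No other fragment satisfies the full query, so there is no match.

False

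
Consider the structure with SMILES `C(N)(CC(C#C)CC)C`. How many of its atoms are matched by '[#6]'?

8

The query [#6] means: #6 matches any atom with atomic number 6 (carbon, aromatic or aliphatic).
Check the 9 heavy atoms by environment: 8× C → match; 1× N → no.
That gives 8 matching atoms.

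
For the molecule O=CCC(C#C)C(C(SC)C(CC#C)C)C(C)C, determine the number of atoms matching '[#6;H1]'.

8

Check the 18 heavy atoms by environment: 2× C (H2) → no; 8× C (H1) → match; 1× S (H0) → no; 4× C (H3) → no; 1× O (H0) → no; 2× C (H0) → no.
That gives 8 matching atoms.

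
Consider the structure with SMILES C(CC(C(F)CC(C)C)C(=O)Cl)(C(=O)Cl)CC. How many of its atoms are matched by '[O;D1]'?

2

Check the 17 heavy atoms by environment: 3× C (D1) → no; 3× C (D2) → no; 6× C (D3) → no; 1× F (D1) → no; 2× O (D1) → match; 2× Cl (D1) → no.
That gives 2 matching atoms.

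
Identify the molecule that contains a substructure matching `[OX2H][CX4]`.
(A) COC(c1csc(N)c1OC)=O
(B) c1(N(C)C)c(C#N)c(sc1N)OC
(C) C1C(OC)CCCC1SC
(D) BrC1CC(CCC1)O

D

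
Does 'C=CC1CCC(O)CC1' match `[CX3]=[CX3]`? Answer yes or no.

The pattern [CX3]=[CX3] describes a non-aromatic C=C double bond between two sp2 carbons — an alkene.
The molecule carries a vinyl group (-CH=CH2), whose atoms satisfy every constraint of the query, so the pattern matches.

Yes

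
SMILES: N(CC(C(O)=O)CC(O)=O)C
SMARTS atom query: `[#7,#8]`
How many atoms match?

5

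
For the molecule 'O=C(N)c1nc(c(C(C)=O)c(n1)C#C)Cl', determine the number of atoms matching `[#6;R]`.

Check the 15 heavy atoms by environment: 2× n (aromatic, in 6-ring) → no; 4× c (aromatic, in 6-ring) → match; 5× C (acyclic) → no; 2× O (acyclic) → no; 1× N (acyclic) → no; 1× Cl (acyclic) → no.
That gives 4 matching atoms.

4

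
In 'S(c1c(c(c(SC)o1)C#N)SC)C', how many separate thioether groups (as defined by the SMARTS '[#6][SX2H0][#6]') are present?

3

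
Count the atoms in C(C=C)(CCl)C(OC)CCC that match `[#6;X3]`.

Check the 11 heavy atoms by environment: 7× C (X4) → no; 1× O (X2) → no; 2× C (X3) → match; 1× Cl (X1) → no.
That gives 2 matching atoms.

2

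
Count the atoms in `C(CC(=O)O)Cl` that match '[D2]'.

2

Check the 6 heavy atoms by environment: 2× C (D2) → match; 1× Cl (D1) → no; 1× C (D3) → no; 2× O (D1) → no.
That gives 2 matching atoms.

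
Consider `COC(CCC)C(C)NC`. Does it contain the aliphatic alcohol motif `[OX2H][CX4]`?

The pattern [OX2H][CX4] describes a hydroxyl oxygen bound to an sp3 (X4) carbon — an aliphatic alcohol.
The closest candidate here is a methoxy ether (-OCH3), but the oxygen has H0 (ether), not H1. No other fragment satisfies the full query, so there is no match.

No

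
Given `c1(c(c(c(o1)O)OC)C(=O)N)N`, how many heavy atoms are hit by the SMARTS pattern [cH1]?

The query [cH1] means: aromatic carbon bearing exactly one hydrogen.
Check the 12 heavy atoms by environment: 1× o (aromatic, H0) → no; 4× c (aromatic, H0) → no; 2× N (H2) → no; 1× C (H0) → no; 2× O (H0) → no; 1× C (H3) → no; 1× O (H1) → no.
No environment satisfies the query, so 0 matching atoms.

0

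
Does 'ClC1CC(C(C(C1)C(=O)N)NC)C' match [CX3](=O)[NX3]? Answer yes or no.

Yes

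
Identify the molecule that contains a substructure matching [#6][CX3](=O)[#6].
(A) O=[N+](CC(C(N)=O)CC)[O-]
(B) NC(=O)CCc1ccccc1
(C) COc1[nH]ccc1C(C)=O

C

[#6][CX3](=O)[#6] describes a carbonyl carbon (no H) flanked by two carbons (a ketone).
(A) has a primary amide (-C(=O)NH2) but one neighbour of the carbonyl carbon is N, not C.
(B) has a primary amide (-C(=O)NH2) but one neighbour of the carbonyl carbon is N, not C.
(C) contains an acetyl/ketone group (-C(=O)CH3), which satisfies every atom and bond constraint.
So the answer is (C).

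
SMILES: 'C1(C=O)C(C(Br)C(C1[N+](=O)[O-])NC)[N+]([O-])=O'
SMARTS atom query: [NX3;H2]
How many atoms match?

0

Check the 16 heavy atoms by environment: 5× C (H1, X4) → no; 2× N (charge +1, H0, X3) → no; 2× O (charge -1, H0, X1) → no; 3× O (H0, X1) → no; 1× N (H1, X3) → no; 1× C (H3, X4) → no; 1× Br (H0, X1) → no; 1× C (H1, X3) → no.
No environment satisfies the query, so 0 matching atoms.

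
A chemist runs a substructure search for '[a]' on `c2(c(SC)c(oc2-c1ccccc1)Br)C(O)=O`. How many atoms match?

11

Check the 17 heavy atoms by environment: 1× o (aromatic) → match; 10× c (aromatic) → match; 2× C → no; 2× O → no; 1× S → no; 1× Br → no.
Summing the matching environments: 1 + 10 = 11 matching atoms.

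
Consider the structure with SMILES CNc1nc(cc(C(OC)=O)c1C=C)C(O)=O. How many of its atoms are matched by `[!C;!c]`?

6

Check the 17 heavy atoms by environment: 1× n (aromatic) → match; 5× c (aromatic) → no; 6× C → no; 4× O → match; 1× N → match.
Summing the matching environments: 1 + 4 + 1 = 6 matching atoms.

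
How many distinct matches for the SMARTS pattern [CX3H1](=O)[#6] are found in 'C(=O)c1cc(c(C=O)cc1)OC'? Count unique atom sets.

2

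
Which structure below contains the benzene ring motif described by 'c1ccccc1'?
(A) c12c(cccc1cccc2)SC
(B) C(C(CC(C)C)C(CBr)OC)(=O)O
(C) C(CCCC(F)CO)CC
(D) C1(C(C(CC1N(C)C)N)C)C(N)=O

c1ccccc1 describes six aromatic carbons in a ring (a benzene ring).
(A) contains the required atom environment, so the pattern matches.
(B) has a methyl group (-CH3) but no six-membered all-carbon aromatic ring is present.
(C) has a methyl group (-CH3) but no six-membered all-carbon aromatic ring is present.
(D) has a methyl group (-CH3) but no six-membered all-carbon aromatic ring is present.
So the answer is (A).

A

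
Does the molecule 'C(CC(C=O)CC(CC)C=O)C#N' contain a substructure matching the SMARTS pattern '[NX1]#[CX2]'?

Yes

The pattern [NX1]#[CX2] describes a nitrogen triple-bonded to a two-connected carbon — a nitrile.
The molecule carries a nitrile (-C#N), whose atoms satisfy every constraint of the query, so the pattern matches.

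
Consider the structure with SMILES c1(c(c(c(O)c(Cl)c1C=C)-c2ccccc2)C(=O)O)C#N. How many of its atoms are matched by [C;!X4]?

4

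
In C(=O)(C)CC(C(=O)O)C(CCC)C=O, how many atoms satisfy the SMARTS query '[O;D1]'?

4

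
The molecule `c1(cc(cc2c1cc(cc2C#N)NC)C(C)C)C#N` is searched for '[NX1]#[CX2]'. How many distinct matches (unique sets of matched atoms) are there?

2

[NX1]#[CX2] is the SMARTS for a nitrile: a nitrogen triple-bonded to a two-connected carbon.
The molecule carries 2 separate instances of a nitrile (-C#N) meeting every constraint; each maps to a distinct set of atoms, giving 2 matches.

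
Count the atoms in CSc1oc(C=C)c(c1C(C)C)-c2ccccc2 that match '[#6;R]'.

The query [#6;R] means: carbon that is part of a ring.
Check the 18 heavy atoms by environment: 1× o (aromatic, in 5-ring) → no; 4× c (aromatic, in 5-ring) → match; 6× C (acyclic) → no; 6× c (aromatic, in 6-ring) → match; 1× S (acyclic) → no.
Summing the matching environments: 4 + 6 = 10 matching atoms.

10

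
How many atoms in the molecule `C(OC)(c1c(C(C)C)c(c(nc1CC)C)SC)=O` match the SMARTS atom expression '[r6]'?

The query [r6] means: r6 matches atoms in a six-membered ring.
Check the 18 heavy atoms by environment: 1× n (aromatic, in 6-ring) → match; 5× c (aromatic, in 6-ring) → match; 9× C (acyclic) → no; 2× O (acyclic) → no; 1× S (acyclic) → no.
Summing the matching environments: 1 + 5 = 6 matching atoms.

6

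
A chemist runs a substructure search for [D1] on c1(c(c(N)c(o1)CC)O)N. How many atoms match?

4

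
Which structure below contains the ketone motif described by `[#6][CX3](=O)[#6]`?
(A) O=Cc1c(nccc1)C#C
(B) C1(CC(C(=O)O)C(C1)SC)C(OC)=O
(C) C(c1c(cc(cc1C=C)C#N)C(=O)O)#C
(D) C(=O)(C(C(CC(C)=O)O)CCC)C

D

[#6][CX3](=O)[#6] describes a carbonyl carbon (no H) flanked by two carbons (a ketone).
(A) has an aldehyde (-CHO) but the carbonyl carbon has H1, so it is not flanked by two carbons.
(B) has a carboxylic acid group (-C(=O)OH) but one neighbour of the carbonyl carbon is O, not C.
(C) has a carboxylic acid group (-C(=O)OH) but one neighbour of the carbonyl carbon is O, not C.
(D) contains an acetyl/ketone group (-C(=O)CH3), which satisfies every atom and bond constraint.
So the answer is (D).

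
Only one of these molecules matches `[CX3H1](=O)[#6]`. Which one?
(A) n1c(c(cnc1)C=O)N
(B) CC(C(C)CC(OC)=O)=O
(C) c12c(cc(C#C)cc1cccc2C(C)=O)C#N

[CX3H1](=O)[#6] describes an sp2 carbon with one H, double-bonded to O and single-bonded to carbon (an aldehyde).
(A) contains an aldehyde (-CHO), which satisfies every atom and bond constraint.
(B) has a methyl-ester group (-C(=O)OCH3) but the carbonyl carbon has H0, not H1.
(C) has an acetyl/ketone group (-C(=O)CH3) but the carbonyl carbon has H0 (two carbon neighbours), not H1.
So the answer is (A).

A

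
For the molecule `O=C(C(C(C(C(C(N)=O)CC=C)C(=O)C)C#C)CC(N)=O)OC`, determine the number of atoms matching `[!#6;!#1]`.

7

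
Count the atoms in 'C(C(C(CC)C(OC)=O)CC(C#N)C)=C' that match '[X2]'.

2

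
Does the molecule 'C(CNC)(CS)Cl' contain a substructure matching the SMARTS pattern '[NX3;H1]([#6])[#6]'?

Yes

The pattern [NX3;H1]([#6])[#6] describes a trivalent nitrogen with one H, bonded to two carbons — a secondary amine.
The molecule carries an N-methylamino group (-NHCH3), whose atoms satisfy every constraint of the query, so the pattern matches.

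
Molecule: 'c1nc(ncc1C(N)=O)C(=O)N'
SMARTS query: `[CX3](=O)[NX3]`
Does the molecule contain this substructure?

Yes

The pattern [CX3](=O)[NX3] describes a carbonyl carbon bonded to a trivalent nitrogen — an amide.
The molecule carries a primary amide (-C(=O)NH2), whose atoms satisfy every constraint of the query, so the pattern matches.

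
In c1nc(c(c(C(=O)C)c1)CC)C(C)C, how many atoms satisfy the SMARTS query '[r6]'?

6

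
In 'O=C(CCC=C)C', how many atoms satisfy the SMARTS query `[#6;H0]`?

Check the 7 heavy atoms by environment: 3× C (H2) → no; 1× C (H0) → match; 1× O (H0) → no; 1× C (H3) → no; 1× C (H1) → no.
That gives 1 matching atom.

1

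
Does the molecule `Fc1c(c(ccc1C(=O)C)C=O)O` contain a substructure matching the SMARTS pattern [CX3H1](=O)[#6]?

Yes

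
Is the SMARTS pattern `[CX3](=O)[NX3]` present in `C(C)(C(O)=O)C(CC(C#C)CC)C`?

No

The pattern [CX3](=O)[NX3] describes a carbonyl carbon bonded to a trivalent nitrogen — an amide.
The closest candidate here is a carboxylic acid group (-C(=O)OH), but the carbonyl is bonded to O, not to an NX3 nitrogen. No other fragment satisfies the full query, so there is no match.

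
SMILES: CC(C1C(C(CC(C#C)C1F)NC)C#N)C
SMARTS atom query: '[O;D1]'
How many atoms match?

0

The query [O;D1] means: aliphatic oxygen bonded to exactly one heavy atom.
Check the 16 heavy atoms by environment: 6× C (D3) → no; 3× C (D2) → no; 4× C (D1) → no; 1× N (D2) → no; 1× F (D1) → no; 1× N (D1) → no.
No environment satisfies the query, so 0 matching atoms.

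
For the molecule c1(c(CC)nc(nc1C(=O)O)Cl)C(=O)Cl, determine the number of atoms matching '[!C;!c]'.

7

The query [!C;!c] means: neither aliphatic nor aromatic carbon — same as [!#6].
Check the 15 heavy atoms by environment: 2× n (aromatic) → match; 4× c (aromatic) → no; 2× Cl → match; 4× C → no; 3× O → match.
Summing the matching environments: 2 + 2 + 3 = 7 matching atoms.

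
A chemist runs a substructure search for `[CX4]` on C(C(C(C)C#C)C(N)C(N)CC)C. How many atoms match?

9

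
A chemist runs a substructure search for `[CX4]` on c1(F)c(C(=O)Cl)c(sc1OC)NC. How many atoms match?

The query [CX4] means: C with X4: aliphatic carbon with exactly 4 total connections (bonds + H).
Check the 13 heavy atoms by environment: 1× s (aromatic, X2) → no; 4× c (aromatic, X3) → no; 1× C (X3) → no; 1× O (X1) → no; 1× Cl (X1) → no; 1× N (X3) → no; 2× C (X4) → match; 1× F (X1) → no; 1× O (X2) → no.
That gives 2 matching atoms.

2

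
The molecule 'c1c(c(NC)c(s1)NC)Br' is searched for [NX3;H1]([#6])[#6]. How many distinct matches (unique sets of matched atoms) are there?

[NX3;H1]([#6])[#6] is the SMARTS for a secondary amine: a trivalent nitrogen with one H, bonded to two carbons.
The molecule carries 2 separate instances of an N-methylamino group (-NHCH3) meeting every constraint; each maps to a distinct set of atoms, giving 2 matches.

2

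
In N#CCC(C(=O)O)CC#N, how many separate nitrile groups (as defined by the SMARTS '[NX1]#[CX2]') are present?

[NX1]#[CX2] is the SMARTS for a nitrile: a nitrogen triple-bonded to a two-connected carbon.
The molecule carries 2 separate instances of a nitrile (-C#N) meeting every constraint; each maps to a distinct set of atoms, giving 2 matches.

2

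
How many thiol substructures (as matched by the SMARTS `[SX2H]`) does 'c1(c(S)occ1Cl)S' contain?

2

[SX2H] is the SMARTS for a thiol: an aliphatic sulfur with two connections, one being H.
The molecule carries 2 separate instances of a thiol (-SH) meeting every constraint; each maps to a distinct set of atoms, giving 2 matches.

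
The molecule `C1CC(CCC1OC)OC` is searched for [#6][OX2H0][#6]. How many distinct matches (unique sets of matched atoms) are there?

2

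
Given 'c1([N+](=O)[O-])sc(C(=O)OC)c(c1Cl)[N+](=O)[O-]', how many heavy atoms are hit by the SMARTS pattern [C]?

2

The query [C] means: uppercase C matches aliphatic (non-aromatic) carbon only.
Check the 16 heavy atoms by environment: 1× s (aromatic) → no; 4× c (aromatic) → no; 2× N (charge +1) → no; 2× O (charge -1) → no; 4× O → no; 2× C → match; 1× Cl → no.
That gives 2 matching atoms.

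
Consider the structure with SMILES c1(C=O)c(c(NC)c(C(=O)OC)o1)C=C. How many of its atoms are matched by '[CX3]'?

The query [CX3] means: C with X3: aliphatic carbon with exactly 3 total connections.
Check the 15 heavy atoms by environment: 1× o (aromatic, X2) → no; 4× c (aromatic, X3) → no; 4× C (X3) → match; 2× O (X1) → no; 1× O (X2) → no; 2× C (X4) → no; 1× N (X3) → no.
That gives 4 matching atoms.

4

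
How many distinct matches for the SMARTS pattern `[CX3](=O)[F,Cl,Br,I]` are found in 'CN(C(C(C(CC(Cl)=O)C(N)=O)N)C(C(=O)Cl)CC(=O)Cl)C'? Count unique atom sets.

[CX3](=O)[F,Cl,Br,I] is the SMARTS for an acyl halide: a carbonyl carbon bonded to a halogen.
The molecule carries 3 separate instances of an acyl chloride (-C(=O)Cl) meeting every constraint; each maps to a distinct set of atoms, giving 3 matches.

3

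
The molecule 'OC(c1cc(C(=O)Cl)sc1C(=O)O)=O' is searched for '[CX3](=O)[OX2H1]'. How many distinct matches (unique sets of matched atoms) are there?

[CX3](=O)[OX2H1] is the SMARTS for a carboxylic acid: an sp2 carbon double-bonded to O and single-bonded to an -OH oxygen.
The molecule carries 2 separate instances of a carboxylic acid group (-C(=O)OH) meeting every constraint; each maps to a distinct set of atoms, giving 2 matches.

2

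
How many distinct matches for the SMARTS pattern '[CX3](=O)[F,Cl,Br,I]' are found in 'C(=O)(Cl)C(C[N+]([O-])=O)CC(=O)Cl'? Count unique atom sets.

2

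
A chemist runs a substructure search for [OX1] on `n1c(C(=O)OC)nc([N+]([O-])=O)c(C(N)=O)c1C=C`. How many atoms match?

The query [OX1] means: aliphatic oxygen with one total connection — typically a carbonyl =O or an oxide.
Check the 18 heavy atoms by environment: 2× n (aromatic, X2) → no; 4× c (aromatic, X3) → no; 4× C (X3) → no; 3× O (X1) → match; 1× O (X2) → no; 1× C (X4) → no; 1× N (X3) → no; 1× N (charge +1, X3) → no; 1× O (charge -1, X1) → match.
Summing the matching environments: 3 + 1 = 4 matching atoms.

4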